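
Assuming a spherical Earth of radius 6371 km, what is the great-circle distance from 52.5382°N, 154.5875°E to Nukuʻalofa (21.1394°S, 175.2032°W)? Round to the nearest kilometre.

Δλ = -175.2032 − 154.5875 = -329.7907°; wrapped into (−180°, 180°]: 30.2093°.
Δφ = -21.1394 − 52.5382 = -73.6776°.
a = sin²(Δφ/2) + cos φ₁ · cos φ₂ · sin²(Δλ/2) = 0.398001.
c = 2·atan2(√a, √(1−a)) = 1.36536 rad → d = 6371·c ≈ 8698.68 km.

8699 km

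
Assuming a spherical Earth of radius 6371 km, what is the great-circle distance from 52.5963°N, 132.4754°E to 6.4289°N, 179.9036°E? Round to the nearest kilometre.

Δλ = 179.9036 − 132.4754 = 47.4282°.
Δφ = 6.4289 − 52.5963 = -46.1674°.
a = sin²(Δφ/2) + cos φ₁ · cos φ₂ · sin²(Δλ/2) = 0.251353.
c = 2·atan2(√a, √(1−a)) = 1.05032 rad → d = 6371·c ≈ 6691.58 km.

6692 km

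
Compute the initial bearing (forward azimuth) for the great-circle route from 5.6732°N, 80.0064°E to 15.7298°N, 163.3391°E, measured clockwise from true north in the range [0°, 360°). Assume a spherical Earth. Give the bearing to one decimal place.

74.9°

Δλ = 163.3391 − 80.0064 = 83.3327°.
θ = atan2( sin Δλ · cos φ₂ , cos φ₁ · sin φ₂ − sin φ₁ · cos φ₂ · cos Δλ )
  = atan2(0.95604, 0.25873) = 74.857° → normalised to [0°, 360°): 74.857°.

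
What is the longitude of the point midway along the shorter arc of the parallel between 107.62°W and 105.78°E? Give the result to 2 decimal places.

Signed shortest Δλ from -107.62° to +105.78° is -146.60°.
Midpoint longitude = -107.62° + (-146.60°)/2 = -107.62° − 73.30° = -180.92°.
Normalise into (−180°, 180°]: +179.08°.
(The naïve average (-107.62 + +105.78)/2 = -0.92° is on the wrong side of the globe.)

179.08°E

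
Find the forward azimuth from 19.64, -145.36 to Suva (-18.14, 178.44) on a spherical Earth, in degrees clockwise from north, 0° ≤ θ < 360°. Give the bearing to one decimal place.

Δλ = 178.44 − -145.36 = 323.80°; wrapped into (−180°, 180°]: -36.20°.
θ = atan2( sin Δλ · cos φ₂ , cos φ₁ · sin φ₂ − sin φ₁ · cos φ₂ · cos Δλ )
  = atan2(-0.56125, -0.55097) = -134.471° → normalised to [0°, 360°): 225.529°.

225.5°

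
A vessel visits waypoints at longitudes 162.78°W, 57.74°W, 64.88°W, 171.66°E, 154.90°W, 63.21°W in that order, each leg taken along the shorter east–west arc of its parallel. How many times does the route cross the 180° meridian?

Leg 1: -162.78° → -57.74°, shortest Δλ = 105.04° (east) — does not cross 180°.
Leg 2: -57.74° → -64.88°, shortest Δλ = -7.14° (west) — does not cross 180°.
Leg 3: -64.88° → +171.66°, shortest Δλ = -123.46° (west) — crosses 180°.
Leg 4: +171.66° → -154.90°, shortest Δλ = 33.44° (east) — crosses 180°.
Leg 5: -154.90° → -63.21°, shortest Δλ = 91.69° (east) — does not cross 180°.
Total crossings: 2.

2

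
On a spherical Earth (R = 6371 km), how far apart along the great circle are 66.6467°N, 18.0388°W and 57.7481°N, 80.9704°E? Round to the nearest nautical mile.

2521 nmi

Δλ = 80.9704 − -18.0388 = 99.0092°.
Δφ = 57.7481 − 66.6467 = -8.8986°.
a = sin²(Δφ/2) + cos φ₁ · cos φ₂ · sin²(Δλ/2) = 0.128349.
c = 2·atan2(√a, √(1−a)) = 0.73280 rad → d = 6371·c ≈ 4668.68 km ≈ 2520.89 nmi.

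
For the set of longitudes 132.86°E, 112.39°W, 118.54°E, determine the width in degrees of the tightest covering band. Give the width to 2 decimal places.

129.07°

Sort the longitudes: -112.39°, +118.54°, +132.86°.
Eastward gaps between consecutive values (wrapping around): 230.93°, 14.32°, 114.75°.
Largest gap = 230.93° ⇒ minimal covering band is its complement: 360° − 230.93° = 129.07°.
Band runs from +118.54° eastward to -112.39°, crossing the antimeridian.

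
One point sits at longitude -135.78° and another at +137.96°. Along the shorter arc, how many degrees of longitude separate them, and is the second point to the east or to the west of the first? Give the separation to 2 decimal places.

86.26° west

Raw difference: 137.96 − -135.78 = 273.74°.
Normalise into (−180°, 180°]: 273.74° − 360° = -86.26°.
Negative ⇒ the second point lies to the west; separation 86.26°.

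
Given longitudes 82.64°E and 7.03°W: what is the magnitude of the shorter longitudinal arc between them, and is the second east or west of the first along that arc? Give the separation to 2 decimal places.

89.67° west

Raw difference: -7.03 − 82.64 = -89.67°.
Normalise into (−180°, 180°]: -89.67° stays -89.67°.
Negative ⇒ the second point lies to the west; separation 89.67°.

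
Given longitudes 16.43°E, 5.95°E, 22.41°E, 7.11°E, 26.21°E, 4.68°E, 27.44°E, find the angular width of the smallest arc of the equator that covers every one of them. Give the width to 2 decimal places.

22.76°

Sort the longitudes: +4.68°, +5.95°, +7.11°, +16.43°, +22.41°, +26.21°, +27.44°.
Eastward gaps between consecutive values (wrapping around): 1.27°, 1.16°, 9.32°, 5.98°, 3.80°, 1.23°, 337.24°.
Largest gap = 337.24° ⇒ minimal covering band is its complement: 360° − 337.24° = 22.76°.
Band runs from +4.68° eastward to +27.44°.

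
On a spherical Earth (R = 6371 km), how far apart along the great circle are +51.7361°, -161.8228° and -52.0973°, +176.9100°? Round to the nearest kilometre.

11716 km

Δλ = 176.9100 − -161.8228 = 338.7328°; wrapped into (−180°, 180°]: -21.2672°.
Δφ = -52.0973 − 51.7361 = -103.8334°.
a = sin²(Δφ/2) + cos φ₁ · cos φ₂ · sin²(Δλ/2) = 0.632504.
c = 2·atan2(√a, √(1−a)) = 1.83901 rad → d = 6371·c ≈ 11716.32 km.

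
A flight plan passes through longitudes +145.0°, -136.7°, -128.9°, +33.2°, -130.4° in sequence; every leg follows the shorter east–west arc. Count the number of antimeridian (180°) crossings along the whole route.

Leg 1: +145.0° → -136.7°, shortest Δλ = 78.3° (east) — crosses 180°.
Leg 2: -136.7° → -128.9°, shortest Δλ = 7.8° (east) — does not cross 180°.
Leg 3: -128.9° → +33.2°, shortest Δλ = 162.1° (east) — does not cross 180°.
Leg 4: +33.2° → -130.4°, shortest Δλ = -163.6° (west) — does not cross 180°.
Total crossings: 1.

1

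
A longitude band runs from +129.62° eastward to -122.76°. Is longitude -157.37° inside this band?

Yes

Band width going east from +129.62° to -122.76°: ((-122.76 − 129.62) mod 360) = 107.62°.
Offset of -157.37° east of the west edge: ((-157.37 − 129.62) mod 360) = 73.01°.
73.01° ≤ 107.62° ⇒ inside.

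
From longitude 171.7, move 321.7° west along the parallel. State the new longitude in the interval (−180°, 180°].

Start at +171.7°; shift −321.7° → -150.0°.
-150.0° already lies in (−180°, 180°].

-150.0°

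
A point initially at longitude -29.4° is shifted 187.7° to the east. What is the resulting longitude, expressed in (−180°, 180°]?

+158.3°

Start at -29.4°; shift +187.7° → +158.3°.
+158.3° already lies in (−180°, 180°].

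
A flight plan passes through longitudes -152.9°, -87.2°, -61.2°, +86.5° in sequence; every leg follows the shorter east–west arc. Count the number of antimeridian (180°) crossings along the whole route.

0

Leg 1: -152.9° → -87.2°, shortest Δλ = 65.7° (east) — does not cross 180°.
Leg 2: -87.2° → -61.2°, shortest Δλ = 26.0° (east) — does not cross 180°.
Leg 3: -61.2° → +86.5°, shortest Δλ = 147.7° (east) — does not cross 180°.
Total crossings: 0.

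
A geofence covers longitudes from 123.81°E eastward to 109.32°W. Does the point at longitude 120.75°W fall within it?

Band width going east from +123.81° to -109.32°: ((-109.32 − 123.81) mod 360) = 126.87°.
Offset of -120.75° east of the west edge: ((-120.75 − 123.81) mod 360) = 115.44°.
115.44° ≤ 126.87° ⇒ inside.

Yes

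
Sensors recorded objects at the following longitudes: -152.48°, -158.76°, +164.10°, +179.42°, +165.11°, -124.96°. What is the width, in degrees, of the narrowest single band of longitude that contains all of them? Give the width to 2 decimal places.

Sort the longitudes: -158.76°, -152.48°, -124.96°, +164.10°, +165.11°, +179.42°.
Eastward gaps between consecutive values (wrapping around): 6.28°, 27.52°, 289.06°, 1.01°, 14.31°, 21.82°.
Largest gap = 289.06° ⇒ minimal covering band is its complement: 360° − 289.06° = 70.94°.
Band runs from +164.10° eastward to -124.96°, crossing the antimeridian.

70.94°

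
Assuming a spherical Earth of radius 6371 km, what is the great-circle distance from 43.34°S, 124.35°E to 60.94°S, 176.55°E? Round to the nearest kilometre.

Δλ = 176.55 − 124.35 = 52.20°.
Δφ = -60.94 − -43.34 = -17.60°.
a = sin²(Δφ/2) + cos φ₁ · cos φ₂ · sin²(Δλ/2) = 0.091778.
c = 2·atan2(√a, √(1−a)) = 0.61557 rad → d = 6371·c ≈ 3921.80 km.

3922 km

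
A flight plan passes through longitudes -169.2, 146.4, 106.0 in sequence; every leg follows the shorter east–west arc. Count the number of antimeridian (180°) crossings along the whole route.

Leg 1: -169.2° → +146.4°, shortest Δλ = -44.4° (west) — crosses 180°.
Leg 2: +146.4° → +106.0°, shortest Δλ = -40.4° (west) — does not cross 180°.
Total crossings: 1.

1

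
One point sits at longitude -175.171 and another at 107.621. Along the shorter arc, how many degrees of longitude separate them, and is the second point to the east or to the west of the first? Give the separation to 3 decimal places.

77.208° west

Raw difference: 107.621 − -175.171 = 282.792°.
Normalise into (−180°, 180°]: 282.792° − 360° = -77.208°.
Negative ⇒ the second point lies to the west; separation 77.208°.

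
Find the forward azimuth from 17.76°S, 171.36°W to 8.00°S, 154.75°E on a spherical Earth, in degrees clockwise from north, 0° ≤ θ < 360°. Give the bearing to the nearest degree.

Δλ = 154.75 − -171.36 = 326.11°; wrapped into (−180°, 180°]: -33.89°.
θ = atan2( sin Δλ · cos φ₂ , cos φ₁ · sin φ₂ − sin φ₁ · cos φ₂ · cos Δλ )
  = atan2(-0.55217, 0.11820) = -77.917° → normalised to [0°, 360°): 282.083°.

282°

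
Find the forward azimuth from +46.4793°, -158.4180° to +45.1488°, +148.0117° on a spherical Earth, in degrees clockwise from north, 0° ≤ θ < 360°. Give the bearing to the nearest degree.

Δλ = 148.0117 − -158.4180 = 306.4297°; wrapped into (−180°, 180°]: -53.5703°.
θ = atan2( sin Δλ · cos φ₂ , cos φ₁ · sin φ₂ − sin φ₁ · cos φ₂ · cos Δλ )
  = atan2(-0.56745, 0.18450) = -71.989° → normalised to [0°, 360°): 288.011°.

288°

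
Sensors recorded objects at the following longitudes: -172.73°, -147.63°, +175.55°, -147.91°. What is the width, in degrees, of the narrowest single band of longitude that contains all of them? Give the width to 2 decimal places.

36.82°

Sort the longitudes: -172.73°, -147.91°, -147.63°, +175.55°.
Eastward gaps between consecutive values (wrapping around): 24.82°, 0.28°, 323.18°, 11.72°.
Largest gap = 323.18° ⇒ minimal covering band is its complement: 360° − 323.18° = 36.82°.
Band runs from +175.55° eastward to -147.63°, crossing the antimeridian.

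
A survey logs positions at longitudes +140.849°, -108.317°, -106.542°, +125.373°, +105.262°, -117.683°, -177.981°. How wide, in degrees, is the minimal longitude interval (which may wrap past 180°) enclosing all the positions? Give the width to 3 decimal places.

Sort the longitudes: -177.981°, -117.683°, -108.317°, -106.542°, +105.262°, +125.373°, +140.849°.
Eastward gaps between consecutive values (wrapping around): 60.298°, 9.366°, 1.775°, 211.804°, 20.111°, 15.476°, 41.170°.
Largest gap = 211.804° ⇒ minimal covering band is its complement: 360° − 211.804° = 148.196°.
Band runs from +105.262° eastward to -106.542°, crossing the antimeridian.

148.196°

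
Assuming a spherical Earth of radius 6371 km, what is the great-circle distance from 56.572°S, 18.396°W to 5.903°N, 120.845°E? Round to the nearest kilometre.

Δλ = 120.845 − -18.396 = 139.241°.
Δφ = 5.903 − -56.572 = 62.475°.
a = sin²(Δφ/2) + cos φ₁ · cos φ₂ · sin²(Δλ/2) = 0.750448.
c = 2·atan2(√a, √(1−a)) = 2.09543 rad → d = 6371·c ≈ 13349.99 km.

13350 km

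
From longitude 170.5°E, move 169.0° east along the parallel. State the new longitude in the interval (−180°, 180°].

20.5°W

Start at +170.5°; shift +169.0° → +339.5°.
+339.5° lies outside (−180°, 180°]; subtract 360° → -20.5°.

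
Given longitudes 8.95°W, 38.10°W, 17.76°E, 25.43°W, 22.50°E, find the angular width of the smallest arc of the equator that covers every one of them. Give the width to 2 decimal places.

Sort the longitudes: -38.10°, -25.43°, -8.95°, +17.76°, +22.50°.
Eastward gaps between consecutive values (wrapping around): 12.67°, 16.48°, 26.71°, 4.74°, 299.40°.
Largest gap = 299.40° ⇒ minimal covering band is its complement: 360° − 299.40° = 60.60°.
Band runs from -38.10° eastward to +22.50°.

60.60°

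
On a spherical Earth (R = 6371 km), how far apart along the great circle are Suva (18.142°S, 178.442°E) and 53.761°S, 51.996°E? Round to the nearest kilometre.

10534 km

Δλ = 51.996 − 178.442 = -126.446°.
Δφ = -53.761 − -18.142 = -35.619°.
a = sin²(Δφ/2) + cos φ₁ · cos φ₂ · sin²(Δλ/2) = 0.541293.
c = 2·atan2(√a, √(1−a)) = 1.65348 rad → d = 6371·c ≈ 10534.30 km.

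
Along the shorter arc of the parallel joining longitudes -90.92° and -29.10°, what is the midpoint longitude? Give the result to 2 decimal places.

Signed shortest Δλ from -90.92° to -29.10° is +61.82°.
Midpoint longitude = -90.92° + (+61.82°)/2 = -90.92° + 30.91° = -60.01°.

-60.01°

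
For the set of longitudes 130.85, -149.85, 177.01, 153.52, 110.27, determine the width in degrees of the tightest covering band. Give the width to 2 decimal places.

Sort the longitudes: -149.85°, +110.27°, +130.85°, +153.52°, +177.01°.
Eastward gaps between consecutive values (wrapping around): 260.12°, 20.58°, 22.67°, 23.49°, 33.14°.
Largest gap = 260.12° ⇒ minimal covering band is its complement: 360° − 260.12° = 99.88°.
Band runs from +110.27° eastward to -149.85°, crossing the antimeridian.

99.88°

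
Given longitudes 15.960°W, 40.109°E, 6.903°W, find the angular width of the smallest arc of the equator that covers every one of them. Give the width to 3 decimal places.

Sort the longitudes: -15.960°, -6.903°, +40.109°.
Eastward gaps between consecutive values (wrapping around): 9.057°, 47.012°, 303.931°.
Largest gap = 303.931° ⇒ minimal covering band is its complement: 360° − 303.931° = 56.069°.
Band runs from -15.960° eastward to +40.109°.

56.069°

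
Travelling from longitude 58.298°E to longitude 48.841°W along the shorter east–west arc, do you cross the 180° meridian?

No

Signed shortest Δλ = ((-48.841 − 58.298 + 180) mod 360) − 180 = -107.139°.
Going west by 107.139° from +58.298° reaches -48.841° without touching 180°.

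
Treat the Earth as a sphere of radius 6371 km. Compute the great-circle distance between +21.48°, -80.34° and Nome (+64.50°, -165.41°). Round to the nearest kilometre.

7628 km

Δλ = -165.41 − -80.34 = -85.07°.
Δφ = 64.50 − 21.48 = 43.02°.
a = sin²(Δφ/2) + cos φ₁ · cos φ₂ · sin²(Δλ/2) = 0.317533.
c = 2·atan2(√a, √(1−a)) = 1.19724 rad → d = 6371·c ≈ 7627.59 km.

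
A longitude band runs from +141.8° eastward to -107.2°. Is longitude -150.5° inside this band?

Band width going east from +141.8° to -107.2°: ((-107.2 − 141.8) mod 360) = 111.0°.
Offset of -150.5° east of the west edge: ((-150.5 − 141.8) mod 360) = 67.7°.
67.7° ≤ 111.0° ⇒ inside.

Yes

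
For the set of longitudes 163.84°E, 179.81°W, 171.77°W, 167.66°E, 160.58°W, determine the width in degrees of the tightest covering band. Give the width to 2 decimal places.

Sort the longitudes: -179.81°, -171.77°, -160.58°, +163.84°, +167.66°.
Eastward gaps between consecutive values (wrapping around): 8.04°, 11.19°, 324.42°, 3.82°, 12.53°.
Largest gap = 324.42° ⇒ minimal covering band is its complement: 360° − 324.42° = 35.58°.
Band runs from +163.84° eastward to -160.58°, crossing the antimeridian.

35.58°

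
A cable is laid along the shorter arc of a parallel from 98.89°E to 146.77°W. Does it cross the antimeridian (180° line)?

Yes

Naïve |-146.77 − 98.89| = 245.66° > 180°, so the shorter arc goes the other way round — across 180°.
Signed shortest Δλ = ((-146.77 − 98.89 + 180) mod 360) − 180 = 114.34°.
Going east by 114.34° from +98.89° passes through 180° before reaching -146.77°.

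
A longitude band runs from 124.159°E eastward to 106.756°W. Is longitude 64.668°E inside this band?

No

Band width going east from +124.159° to -106.756°: ((-106.756 − 124.159) mod 360) = 129.085°.
Offset of +64.668° east of the west edge: ((64.668 − 124.159) mod 360) = 300.509°.
300.509° > 129.085° ⇒ outside.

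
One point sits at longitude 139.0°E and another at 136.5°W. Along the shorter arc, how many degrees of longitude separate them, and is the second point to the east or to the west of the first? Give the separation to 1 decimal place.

84.5° east

Raw difference: -136.5 − 139.0 = -275.5°.
Normalise into (−180°, 180°]: -275.5° + 360° = 84.5°.
Positive ⇒ the second point lies to the east; separation 84.5°.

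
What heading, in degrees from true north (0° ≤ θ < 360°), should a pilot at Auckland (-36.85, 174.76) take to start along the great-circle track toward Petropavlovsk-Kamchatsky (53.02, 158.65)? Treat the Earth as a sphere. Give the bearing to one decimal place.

350.4°

Δλ = 158.65 − 174.76 = -16.11°.
θ = atan2( sin Δλ · cos φ₂ , cos φ₁ · sin φ₂ − sin φ₁ · cos φ₂ · cos Δλ )
  = atan2(-0.16692, 0.98583) = -9.610° → normalised to [0°, 360°): 350.390°.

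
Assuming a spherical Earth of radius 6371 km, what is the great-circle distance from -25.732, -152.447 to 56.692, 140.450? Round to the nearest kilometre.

11098 km

Δλ = 140.450 − -152.447 = 292.897°; wrapped into (−180°, 180°]: -67.103°.
Δφ = 56.692 − -25.732 = 82.424°.
a = sin²(Δφ/2) + cos φ₁ · cos φ₂ · sin²(Δλ/2) = 0.585187.
c = 2·atan2(√a, √(1−a)) = 1.74200 rad → d = 6371·c ≈ 11098.31 km.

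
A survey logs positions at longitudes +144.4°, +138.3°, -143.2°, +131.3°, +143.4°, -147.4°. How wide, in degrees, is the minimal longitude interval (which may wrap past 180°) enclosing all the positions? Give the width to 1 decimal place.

Sort the longitudes: -147.4°, -143.2°, +131.3°, +138.3°, +143.4°, +144.4°.
Eastward gaps between consecutive values (wrapping around): 4.2°, 274.5°, 7.0°, 5.1°, 1.0°, 68.2°.
Largest gap = 274.5° ⇒ minimal covering band is its complement: 360° − 274.5° = 85.5°.
Band runs from +131.3° eastward to -143.2°, crossing the antimeridian.

85.5°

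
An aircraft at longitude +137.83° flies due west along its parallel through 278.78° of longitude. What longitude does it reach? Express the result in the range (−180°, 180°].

-140.95°

Start at +137.83°; shift −278.78° → -140.95°.
-140.95° already lies in (−180°, 180°].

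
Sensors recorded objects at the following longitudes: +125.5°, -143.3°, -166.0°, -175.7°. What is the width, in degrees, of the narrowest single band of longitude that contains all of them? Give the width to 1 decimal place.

91.2°

Sort the longitudes: -175.7°, -166.0°, -143.3°, +125.5°.
Eastward gaps between consecutive values (wrapping around): 9.7°, 22.7°, 268.8°, 58.8°.
Largest gap = 268.8° ⇒ minimal covering band is its complement: 360° − 268.8° = 91.2°.
Band runs from +125.5° eastward to -143.3°, crossing the antimeridian.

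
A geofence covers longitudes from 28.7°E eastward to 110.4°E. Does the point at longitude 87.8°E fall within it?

Band width going east from +28.7° to +110.4°: ((110.4 − 28.7) mod 360) = 81.7°.
Offset of +87.8° east of the west edge: ((87.8 − 28.7) mod 360) = 59.1°.
59.1° ≤ 81.7° ⇒ inside.

Yes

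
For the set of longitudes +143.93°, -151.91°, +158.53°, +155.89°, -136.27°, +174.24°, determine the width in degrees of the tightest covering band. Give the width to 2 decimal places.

79.80°

Sort the longitudes: -151.91°, -136.27°, +143.93°, +155.89°, +158.53°, +174.24°.
Eastward gaps between consecutive values (wrapping around): 15.64°, 280.20°, 11.96°, 2.64°, 15.71°, 33.85°.
Largest gap = 280.20° ⇒ minimal covering band is its complement: 360° − 280.20° = 79.80°.
Band runs from +143.93° eastward to -136.27°, crossing the antimeridian.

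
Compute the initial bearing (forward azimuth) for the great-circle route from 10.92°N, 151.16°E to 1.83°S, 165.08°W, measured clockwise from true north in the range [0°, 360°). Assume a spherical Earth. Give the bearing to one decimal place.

Δλ = -165.08 − 151.16 = -316.24°; wrapped into (−180°, 180°]: 43.76°.
θ = atan2( sin Δλ · cos φ₂ , cos φ₁ · sin φ₂ − sin φ₁ · cos φ₂ · cos Δλ )
  = atan2(0.69129, -0.16811) = 103.668° → normalised to [0°, 360°): 103.668°.

103.7°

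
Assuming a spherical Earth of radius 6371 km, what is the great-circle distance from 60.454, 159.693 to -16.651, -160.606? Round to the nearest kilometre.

9278 km

Δλ = -160.606 − 159.693 = -320.299°; wrapped into (−180°, 180°]: 39.701°.
Δφ = -16.651 − 60.454 = -77.105°.
a = sin²(Δφ/2) + cos φ₁ · cos φ₂ · sin²(Δλ/2) = 0.442893.
c = 2·atan2(√a, √(1−a)) = 1.45633 rad → d = 6371·c ≈ 9278.30 km.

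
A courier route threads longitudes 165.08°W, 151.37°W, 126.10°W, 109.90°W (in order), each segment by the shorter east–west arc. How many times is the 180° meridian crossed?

Leg 1: -165.08° → -151.37°, shortest Δλ = 13.71° (east) — does not cross 180°.
Leg 2: -151.37° → -126.10°, shortest Δλ = 25.27° (east) — does not cross 180°.
Leg 3: -126.10° → -109.90°, shortest Δλ = 16.2° (east) — does not cross 180°.
Total crossings: 0.

0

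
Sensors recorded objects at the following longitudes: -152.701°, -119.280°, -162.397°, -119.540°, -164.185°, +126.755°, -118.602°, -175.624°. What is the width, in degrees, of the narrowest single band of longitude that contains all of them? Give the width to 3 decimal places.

Sort the longitudes: -175.624°, -164.185°, -162.397°, -152.701°, -119.540°, -119.280°, -118.602°, +126.755°.
Eastward gaps between consecutive values (wrapping around): 11.439°, 1.788°, 9.696°, 33.161°, 0.260°, 0.678°, 245.357°, 57.621°.
Largest gap = 245.357° ⇒ minimal covering band is its complement: 360° − 245.357° = 114.643°.
Band runs from +126.755° eastward to -118.602°, crossing the antimeridian.

114.643°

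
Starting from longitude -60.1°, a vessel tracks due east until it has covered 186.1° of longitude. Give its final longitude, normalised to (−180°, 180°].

Start at -60.1°; shift +186.1° → +126.0°.
+126.0° already lies in (−180°, 180°].

+126.0°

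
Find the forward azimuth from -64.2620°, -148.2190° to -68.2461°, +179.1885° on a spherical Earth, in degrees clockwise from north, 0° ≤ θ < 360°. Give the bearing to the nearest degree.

239°

Δλ = 179.1885 − -148.2190 = 327.4075°; wrapped into (−180°, 180°]: -32.5925°.
θ = atan2( sin Δλ · cos φ₂ , cos φ₁ · sin φ₂ − sin φ₁ · cos φ₂ · cos Δλ )
  = atan2(-0.19964, -0.12205) = -121.440° → normalised to [0°, 360°): 238.560°.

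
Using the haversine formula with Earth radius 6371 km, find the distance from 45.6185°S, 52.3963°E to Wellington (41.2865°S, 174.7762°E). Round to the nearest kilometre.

8789 km

Δλ = 174.7762 − 52.3963 = 122.3799°.
Δφ = -41.2865 − -45.6185 = 4.3320°.
a = sin²(Δφ/2) + cos φ₁ · cos φ₂ · sin²(Δλ/2) = 0.404941.
c = 2·atan2(√a, √(1−a)) = 1.37951 rad → d = 6371·c ≈ 8788.88 km.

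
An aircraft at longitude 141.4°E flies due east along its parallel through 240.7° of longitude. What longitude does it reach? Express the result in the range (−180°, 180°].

22.1°E

Start at +141.4°; shift +240.7° → +382.1°.
+382.1° lies outside (−180°, 180°]; subtract 360° → +22.1°.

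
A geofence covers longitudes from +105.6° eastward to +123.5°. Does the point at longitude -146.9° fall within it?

Band width going east from +105.6° to +123.5°: ((123.5 − 105.6) mod 360) = 17.9°.
Offset of -146.9° east of the west edge: ((-146.9 − 105.6) mod 360) = 107.5°.
107.5° > 17.9° ⇒ outside.

No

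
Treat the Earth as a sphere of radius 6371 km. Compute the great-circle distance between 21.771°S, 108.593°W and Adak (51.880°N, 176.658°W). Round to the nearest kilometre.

10503 km

Δλ = -176.658 − -108.593 = -68.065°.
Δφ = 51.880 − -21.771 = 73.651°.
a = sin²(Δφ/2) + cos φ₁ · cos φ₂ · sin²(Δλ/2) = 0.538821.
c = 2·atan2(√a, √(1−a)) = 1.64852 rad → d = 6371·c ≈ 10502.69 km.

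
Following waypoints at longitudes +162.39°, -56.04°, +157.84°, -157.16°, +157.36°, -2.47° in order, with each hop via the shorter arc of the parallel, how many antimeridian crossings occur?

4

Leg 1: +162.39° → -56.04°, shortest Δλ = 141.57° (east) — crosses 180°.
Leg 2: -56.04° → +157.84°, shortest Δλ = -146.12° (west) — crosses 180°.
Leg 3: +157.84° → -157.16°, shortest Δλ = 45.0° (east) — crosses 180°.
Leg 4: -157.16° → +157.36°, shortest Δλ = -45.48° (west) — crosses 180°.
Leg 5: +157.36° → -2.47°, shortest Δλ = -159.83° (west) — does not cross 180°.
Total crossings: 4.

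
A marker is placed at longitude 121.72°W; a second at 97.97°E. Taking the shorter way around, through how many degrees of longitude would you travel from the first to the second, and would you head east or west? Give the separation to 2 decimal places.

140.31° west

Raw difference: 97.97 − -121.72 = 219.69°.
Normalise into (−180°, 180°]: 219.69° − 360° = -140.31°.
Negative ⇒ the second point lies to the west; separation 140.31°.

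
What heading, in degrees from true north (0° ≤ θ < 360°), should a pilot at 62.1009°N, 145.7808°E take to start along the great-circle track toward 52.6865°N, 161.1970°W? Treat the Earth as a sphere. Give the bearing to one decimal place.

84.1°

Δλ = -161.1970 − 145.7808 = -306.9778°; wrapped into (−180°, 180°]: 53.0222°.
θ = atan2( sin Δλ · cos φ₂ , cos φ₁ · sin φ₂ − sin φ₁ · cos φ₂ · cos Δλ )
  = atan2(0.48425, 0.04991) = 84.116° → normalised to [0°, 360°): 84.116°.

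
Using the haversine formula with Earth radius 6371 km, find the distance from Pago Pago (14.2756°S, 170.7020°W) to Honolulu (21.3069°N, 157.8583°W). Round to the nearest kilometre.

Δλ = -157.8583 − -170.7020 = 12.8437°.
Δφ = 21.3069 − -14.2756 = 35.5825°.
a = sin²(Δφ/2) + cos φ₁ · cos φ₂ · sin²(Δλ/2) = 0.104656.
c = 2·atan2(√a, √(1−a)) = 0.65886 rad → d = 6371·c ≈ 4197.62 km.

4198 km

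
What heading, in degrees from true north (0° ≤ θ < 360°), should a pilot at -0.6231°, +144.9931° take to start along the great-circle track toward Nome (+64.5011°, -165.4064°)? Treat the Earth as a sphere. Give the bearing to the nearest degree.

20°

Δλ = -165.4064 − 144.9931 = -310.3995°; wrapped into (−180°, 180°]: 49.6005°.
θ = atan2( sin Δλ · cos φ₂ , cos φ₁ · sin φ₂ − sin φ₁ · cos φ₂ · cos Δλ )
  = atan2(0.32784, 0.90557) = 19.901° → normalised to [0°, 360°): 19.901°.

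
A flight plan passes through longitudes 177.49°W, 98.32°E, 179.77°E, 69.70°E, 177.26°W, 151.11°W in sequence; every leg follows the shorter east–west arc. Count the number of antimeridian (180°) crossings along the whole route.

Leg 1: -177.49° → +98.32°, shortest Δλ = -84.19° (west) — crosses 180°.
Leg 2: +98.32° → +179.77°, shortest Δλ = 81.45° (east) — does not cross 180°.
Leg 3: +179.77° → +69.70°, shortest Δλ = -110.07° (west) — does not cross 180°.
Leg 4: +69.70° → -177.26°, shortest Δλ = 113.04° (east) — crosses 180°.
Leg 5: -177.26° → -151.11°, shortest Δλ = 26.15° (east) — does not cross 180°.
Total crossings: 2.

2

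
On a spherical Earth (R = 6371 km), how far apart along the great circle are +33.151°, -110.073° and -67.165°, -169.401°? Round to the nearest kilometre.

Δλ = -169.401 − -110.073 = -59.328°.
Δφ = -67.165 − 33.151 = -100.316°.
a = sin²(Δφ/2) + cos φ₁ · cos φ₂ · sin²(Δλ/2) = 0.669122.
c = 2·atan2(√a, √(1−a)) = 1.91585 rad → d = 6371·c ≈ 12205.86 km.

12206 km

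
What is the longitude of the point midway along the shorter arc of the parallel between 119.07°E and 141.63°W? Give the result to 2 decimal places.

168.72°E

Signed shortest Δλ from +119.07° to -141.63° is +99.30°.
Midpoint longitude = +119.07° + (+99.30°)/2 = +119.07° + 49.65° = +168.72°.
(The naïve average (+119.07 + -141.63)/2 = -11.28° is on the wrong side of the globe.)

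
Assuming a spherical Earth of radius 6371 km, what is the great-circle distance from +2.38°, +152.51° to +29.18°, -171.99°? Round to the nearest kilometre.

Δλ = -171.99 − 152.51 = -324.50°; wrapped into (−180°, 180°]: 35.50°.
Δφ = 29.18 − 2.38 = 26.80°.
a = sin²(Δφ/2) + cos φ₁ · cos φ₂ · sin²(Δλ/2) = 0.134784.
c = 2·atan2(√a, √(1−a)) = 0.75184 rad → d = 6371·c ≈ 4789.99 km.

4790 km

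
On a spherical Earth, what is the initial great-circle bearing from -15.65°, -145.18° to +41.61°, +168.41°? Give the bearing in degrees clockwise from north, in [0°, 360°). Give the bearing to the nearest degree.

Δλ = 168.41 − -145.18 = 313.59°; wrapped into (−180°, 180°]: -46.41°.
θ = atan2( sin Δλ · cos φ₂ , cos φ₁ · sin φ₂ − sin φ₁ · cos φ₂ · cos Δλ )
  = atan2(-0.54154, 0.77851) = -34.823° → normalised to [0°, 360°): 325.177°.

325°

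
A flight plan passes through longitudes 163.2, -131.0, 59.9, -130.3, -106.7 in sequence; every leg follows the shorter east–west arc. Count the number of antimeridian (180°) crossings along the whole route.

3

Leg 1: +163.2° → -131.0°, shortest Δλ = 65.8° (east) — crosses 180°.
Leg 2: -131.0° → +59.9°, shortest Δλ = -169.1° (west) — crosses 180°.
Leg 3: +59.9° → -130.3°, shortest Δλ = 169.8° (east) — crosses 180°.
Leg 4: -130.3° → -106.7°, shortest Δλ = 23.6° (east) — does not cross 180°.
Total crossings: 3.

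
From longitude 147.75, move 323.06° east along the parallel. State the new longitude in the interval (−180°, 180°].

Start at +147.75°; shift +323.06° → +470.81°.
+470.81° lies outside (−180°, 180°]; subtract 360° → +110.81°.

+110.81°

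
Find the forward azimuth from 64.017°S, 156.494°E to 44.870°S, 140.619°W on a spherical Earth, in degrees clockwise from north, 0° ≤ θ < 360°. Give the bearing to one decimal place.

Δλ = -140.619 − 156.494 = -297.113°; wrapped into (−180°, 180°]: 62.887°.
θ = atan2( sin Δλ · cos φ₂ , cos φ₁ · sin φ₂ − sin φ₁ · cos φ₂ · cos Δλ )
  = atan2(0.63083, -0.01874) = 91.701° → normalised to [0°, 360°): 91.701°.

91.7°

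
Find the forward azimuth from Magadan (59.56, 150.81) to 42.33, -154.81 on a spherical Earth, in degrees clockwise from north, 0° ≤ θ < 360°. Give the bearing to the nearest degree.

93°

Δλ = -154.81 − 150.81 = -305.62°; wrapped into (−180°, 180°]: 54.38°.
θ = atan2( sin Δλ · cos φ₂ , cos φ₁ · sin φ₂ − sin φ₁ · cos φ₂ · cos Δλ )
  = atan2(0.60096, -0.03004) = 92.862° → normalised to [0°, 360°): 92.862°.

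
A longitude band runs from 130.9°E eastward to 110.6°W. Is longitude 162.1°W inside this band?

Band width going east from +130.9° to -110.6°: ((-110.6 − 130.9) mod 360) = 118.5°.
Offset of -162.1° east of the west edge: ((-162.1 − 130.9) mod 360) = 67.0°.
67.0° ≤ 118.5° ⇒ inside.

Yes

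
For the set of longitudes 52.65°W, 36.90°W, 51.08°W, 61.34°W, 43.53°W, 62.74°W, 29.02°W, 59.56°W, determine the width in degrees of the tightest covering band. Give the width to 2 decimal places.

Sort the longitudes: -62.74°, -61.34°, -59.56°, -52.65°, -51.08°, -43.53°, -36.90°, -29.02°.
Eastward gaps between consecutive values (wrapping around): 1.40°, 1.78°, 6.91°, 1.57°, 7.55°, 6.63°, 7.88°, 326.28°.
Largest gap = 326.28° ⇒ minimal covering band is its complement: 360° − 326.28° = 33.72°.
Band runs from -62.74° eastward to -29.02°.

33.72°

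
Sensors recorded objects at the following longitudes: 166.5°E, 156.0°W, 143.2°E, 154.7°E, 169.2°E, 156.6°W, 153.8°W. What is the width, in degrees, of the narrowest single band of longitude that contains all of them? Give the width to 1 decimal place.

Sort the longitudes: -156.6°, -156.0°, -153.8°, +143.2°, +154.7°, +166.5°, +169.2°.
Eastward gaps between consecutive values (wrapping around): 0.6°, 2.2°, 297.0°, 11.5°, 11.8°, 2.7°, 34.2°.
Largest gap = 297.0° ⇒ minimal covering band is its complement: 360° − 297.0° = 63.0°.
Band runs from +143.2° eastward to -153.8°, crossing the antimeridian.

63.0°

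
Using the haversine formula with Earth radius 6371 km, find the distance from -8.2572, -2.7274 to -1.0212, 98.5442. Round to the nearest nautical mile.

6064 nmi

Δλ = 98.5442 − -2.7274 = 101.2716°.
Δφ = -1.0212 − -8.2572 = 7.2360°.
a = sin²(Δφ/2) + cos φ₁ · cos φ₂ · sin²(Δλ/2) = 0.595422.
c = 2·atan2(√a, √(1−a)) = 1.76282 rad → d = 6371·c ≈ 11230.91 km ≈ 6064.21 nmi.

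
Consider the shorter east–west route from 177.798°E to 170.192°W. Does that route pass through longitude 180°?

Naïve |-170.192 − 177.798| = 347.99° > 180°, so the shorter arc goes the other way round — across 180°.
Signed shortest Δλ = ((-170.192 − 177.798 + 180) mod 360) − 180 = 12.01°.
Going east by 12.01° from +177.798° passes through 180° before reaching -170.192°.

Yes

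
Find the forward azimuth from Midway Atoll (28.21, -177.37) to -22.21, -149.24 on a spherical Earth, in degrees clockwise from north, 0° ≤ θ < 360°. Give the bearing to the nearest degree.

Δλ = -149.24 − -177.37 = 28.13°.
θ = atan2( sin Δλ · cos φ₂ , cos φ₁ · sin φ₂ − sin φ₁ · cos φ₂ · cos Δλ )
  = atan2(0.43649, -0.71904) = 148.740° → normalised to [0°, 360°): 148.740°.

149°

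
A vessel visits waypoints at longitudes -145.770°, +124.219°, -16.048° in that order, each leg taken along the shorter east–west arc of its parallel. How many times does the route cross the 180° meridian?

Leg 1: -145.770° → +124.219°, shortest Δλ = -90.011° (west) — crosses 180°.
Leg 2: +124.219° → -16.048°, shortest Δλ = -140.267° (west) — does not cross 180°.
Total crossings: 1.

1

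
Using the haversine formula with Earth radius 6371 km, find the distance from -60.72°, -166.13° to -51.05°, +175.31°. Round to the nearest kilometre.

Δλ = 175.31 − -166.13 = 341.44°; wrapped into (−180°, 180°]: -18.56°.
Δφ = -51.05 − -60.72 = 9.67°.
a = sin²(Δφ/2) + cos φ₁ · cos φ₂ · sin²(Δλ/2) = 0.015099.
c = 2·atan2(√a, √(1−a)) = 0.24638 rad → d = 6371·c ≈ 1569.70 km.

1570 km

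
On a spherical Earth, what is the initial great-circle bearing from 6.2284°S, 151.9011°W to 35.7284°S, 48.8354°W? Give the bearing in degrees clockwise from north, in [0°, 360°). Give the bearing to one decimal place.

Δλ = -48.8354 − -151.9011 = 103.0657°.
θ = atan2( sin Δλ · cos φ₂ , cos φ₁ · sin φ₂ − sin φ₁ · cos φ₂ · cos Δλ )
  = atan2(0.79078, -0.60041) = 127.208° → normalised to [0°, 360°): 127.208°.

127.2°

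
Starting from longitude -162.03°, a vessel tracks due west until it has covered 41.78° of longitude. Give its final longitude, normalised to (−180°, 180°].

+156.19°

Start at -162.03°; shift −41.78° → -203.81°.
-203.81° lies outside (−180°, 180°]; add 360° → +156.19°.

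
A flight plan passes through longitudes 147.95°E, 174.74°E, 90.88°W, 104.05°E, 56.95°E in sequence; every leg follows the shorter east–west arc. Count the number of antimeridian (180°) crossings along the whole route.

Leg 1: +147.95° → +174.74°, shortest Δλ = 26.79° (east) — does not cross 180°.
Leg 2: +174.74° → -90.88°, shortest Δλ = 94.38° (east) — crosses 180°.
Leg 3: -90.88° → +104.05°, shortest Δλ = -165.07° (west) — crosses 180°.
Leg 4: +104.05° → +56.95°, shortest Δλ = -47.1° (west) — does not cross 180°.
Total crossings: 2.

2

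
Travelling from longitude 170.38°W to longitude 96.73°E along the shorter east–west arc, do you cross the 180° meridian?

Naïve |96.73 − -170.38| = 267.11° > 180°, so the shorter arc goes the other way round — across 180°.
Signed shortest Δλ = ((96.73 − -170.38 + 180) mod 360) − 180 = -92.89°.
Going west by 92.89° from -170.38° passes through 180° before reaching +96.73°.

Yes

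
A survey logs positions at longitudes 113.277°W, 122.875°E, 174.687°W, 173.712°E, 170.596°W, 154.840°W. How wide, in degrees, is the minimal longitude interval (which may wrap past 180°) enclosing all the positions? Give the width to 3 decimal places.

Sort the longitudes: -174.687°, -170.596°, -154.840°, -113.277°, +122.875°, +173.712°.
Eastward gaps between consecutive values (wrapping around): 4.091°, 15.756°, 41.563°, 236.152°, 50.837°, 11.601°.
Largest gap = 236.152° ⇒ minimal covering band is its complement: 360° − 236.152° = 123.848°.
Band runs from +122.875° eastward to -113.277°, crossing the antimeridian.

123.848°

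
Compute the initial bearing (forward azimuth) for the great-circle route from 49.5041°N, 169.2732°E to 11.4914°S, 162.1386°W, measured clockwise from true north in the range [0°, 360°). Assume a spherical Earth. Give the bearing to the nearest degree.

149°

Δλ = -162.1386 − 169.2732 = -331.4118°; wrapped into (−180°, 180°]: 28.5882°.
θ = atan2( sin Δλ · cos φ₂ , cos φ₁ · sin φ₂ − sin φ₁ · cos φ₂ · cos Δλ )
  = atan2(0.46892, -0.78373) = 149.107° → normalised to [0°, 360°): 149.107°.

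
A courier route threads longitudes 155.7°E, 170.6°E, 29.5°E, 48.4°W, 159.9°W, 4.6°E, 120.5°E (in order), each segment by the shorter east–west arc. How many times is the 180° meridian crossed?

0

Leg 1: +155.7° → +170.6°, shortest Δλ = 14.9° (east) — does not cross 180°.
Leg 2: +170.6° → +29.5°, shortest Δλ = -141.1° (west) — does not cross 180°.
Leg 3: +29.5° → -48.4°, shortest Δλ = -77.9° (west) — does not cross 180°.
Leg 4: -48.4° → -159.9°, shortest Δλ = -111.5° (west) — does not cross 180°.
Leg 5: -159.9° → +4.6°, shortest Δλ = 164.5° (east) — does not cross 180°.
Leg 6: +4.6° → +120.5°, shortest Δλ = 115.9° (east) — does not cross 180°.
Total crossings: 0.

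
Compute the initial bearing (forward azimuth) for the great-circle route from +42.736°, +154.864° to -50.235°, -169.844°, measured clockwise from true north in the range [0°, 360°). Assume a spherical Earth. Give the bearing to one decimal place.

158.1°

Δλ = -169.844 − 154.864 = -324.708°; wrapped into (−180°, 180°]: 35.292°.
θ = atan2( sin Δλ · cos φ₂ , cos φ₁ · sin φ₂ − sin φ₁ · cos φ₂ · cos Δλ )
  = atan2(0.36955, -0.91888) = 158.091° → normalised to [0°, 360°): 158.091°.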